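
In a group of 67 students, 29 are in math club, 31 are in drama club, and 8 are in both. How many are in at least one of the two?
|A∪B| = |A| + |B| - |A∩B| = 29 + 31 - 8 = 52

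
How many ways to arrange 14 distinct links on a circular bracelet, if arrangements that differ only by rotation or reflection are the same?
(14-1)!/2 = 6227020800/2 = 3113510400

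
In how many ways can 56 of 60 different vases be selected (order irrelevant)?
C(60,56) = 60!/(56!×4!) = 487635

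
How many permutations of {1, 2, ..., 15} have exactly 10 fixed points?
Choose the 10 fixed points C(15,10) = 3003, derange the rest: !5 = Σ_{j=0}^{5} (-1)^j·5!/j! = 120 - 120 + 60 - 20 + 5 - 1 = 44. Product = 3003 × 44 = 132132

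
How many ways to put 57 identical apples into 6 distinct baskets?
C(57+6-1, 6-1) = C(62, 5) = 6471002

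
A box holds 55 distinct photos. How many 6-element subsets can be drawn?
C(55,6) = 55!/(6!×49!) = 28989675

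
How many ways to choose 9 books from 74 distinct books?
C(74,9) = 74!/(9!×65!) = 110524147514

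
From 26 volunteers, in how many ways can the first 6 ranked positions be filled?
P(26,6) = 26!/(26-6)! = 165765600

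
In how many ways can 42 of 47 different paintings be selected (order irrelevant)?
C(47,42) = 47!/(42!×5!) = 1533939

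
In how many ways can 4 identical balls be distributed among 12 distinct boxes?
C(4+12-1, 12-1) = C(15, 11) = 1365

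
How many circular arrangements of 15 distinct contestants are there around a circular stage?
Circular: fix one position, arrange the rest. (15-1)! = 87178291200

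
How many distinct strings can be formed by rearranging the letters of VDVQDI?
6! / (1! × 1! × 2! × 2!) = 180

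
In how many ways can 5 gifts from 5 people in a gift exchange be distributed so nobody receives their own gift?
!5 = Σ_{j=0}^{5} (-1)^j·5!/j! = 120 - 120 + 60 - 20 + 5 - 1 = 44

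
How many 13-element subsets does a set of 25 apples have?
C(25,13) = 25!/(13!×12!) = 5200300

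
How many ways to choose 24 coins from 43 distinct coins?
C(43,24) = 43!/(24!×19!) = 800472431850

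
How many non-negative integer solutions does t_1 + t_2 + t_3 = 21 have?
C(21+3-1, 3-1) = C(23, 2) = 253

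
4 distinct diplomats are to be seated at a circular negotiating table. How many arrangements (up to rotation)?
Circular: fix one position, arrange the rest. (4-1)! = 6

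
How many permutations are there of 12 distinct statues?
12! = 479001600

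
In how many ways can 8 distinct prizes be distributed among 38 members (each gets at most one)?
P(38,8) = 38!/(38-8)! = 1971788797440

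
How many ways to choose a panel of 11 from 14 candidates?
C(14,11) = 14!/(11!×3!) = 364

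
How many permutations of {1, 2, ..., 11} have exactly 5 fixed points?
Choose the 5 fixed points C(11,5) = 462, derange the rest: !6 = Σ_{j=0}^{6} (-1)^j·6!/j! = 720 - 720 + 360 - 120 + 30 - 6 + 1 = 265. Product = 462 × 265 = 122430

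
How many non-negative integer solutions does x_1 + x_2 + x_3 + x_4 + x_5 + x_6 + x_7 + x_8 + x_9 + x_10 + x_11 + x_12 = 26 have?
C(26+12-1, 12-1) = C(37, 11) = 854992152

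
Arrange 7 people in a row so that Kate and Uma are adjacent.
Treat as block: (7-1)! × 2! = 720 × 2 = 1440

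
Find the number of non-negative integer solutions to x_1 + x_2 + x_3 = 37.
C(37+3-1, 3-1) = C(39, 2) = 741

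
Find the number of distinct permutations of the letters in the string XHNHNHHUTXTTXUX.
15! / (3! × 4! × 4! × 2! × 2!) = 94594500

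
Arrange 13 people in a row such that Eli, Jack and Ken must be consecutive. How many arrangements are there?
Treat the 3 as one block: (13-3+1)! × 3! = 39916800 × 6 = 239500800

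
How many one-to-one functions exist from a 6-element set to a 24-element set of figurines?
P(24,6) = 24!/(24-6)! = 96909120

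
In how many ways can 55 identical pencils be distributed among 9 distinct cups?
C(55+9-1, 9-1) = C(63, 8) = 3872894697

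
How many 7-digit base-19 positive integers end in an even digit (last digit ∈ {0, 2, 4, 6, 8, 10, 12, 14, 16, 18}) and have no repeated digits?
Last∈{0,2,4,6,8,10,12,14,16,18}. Last=0: 13366080. Last nonzero: 9×17×P(17,5) = 113611680. Total = 126977760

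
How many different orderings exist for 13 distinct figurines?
13! = 6227020800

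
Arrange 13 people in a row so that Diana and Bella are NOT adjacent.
Total - adjacent = 13! - (13-1)!×2 = 6227020800 - 958003200 = 5269017600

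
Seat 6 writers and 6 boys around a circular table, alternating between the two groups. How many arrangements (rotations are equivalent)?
Fix one of the writers: (6-1)! ways for the remaining writers, × 6! ways for the boys = 120 × 720 = 86400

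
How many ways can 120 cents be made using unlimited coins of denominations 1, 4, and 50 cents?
Coefficient of x^120 in 1/(1-x^1) · 1/(1-x^4) · 1/(1-x^50). Case on j = number of 50-cent coins (j = 0..2); remainder r = 120 - 50j is made from {1,4} in ⌊r/4⌋+1 ways. r = 120, 70, 20 → 31 + 18 + 6 = 55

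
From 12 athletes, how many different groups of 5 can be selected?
C(12,5) = 12!/(5!×7!) = 792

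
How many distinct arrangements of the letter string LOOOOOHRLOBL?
12! / (1! × 6! × 1! × 1! × 3!) = 110880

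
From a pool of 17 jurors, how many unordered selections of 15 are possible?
C(17,15) = 17!/(15!×2!) = 136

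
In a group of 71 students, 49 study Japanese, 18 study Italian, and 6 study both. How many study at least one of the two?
|A∪B| = |A| + |B| - |A∩B| = 49 + 18 - 6 = 61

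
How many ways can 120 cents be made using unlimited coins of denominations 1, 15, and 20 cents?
Coefficient of x^120 in 1/(1-x^1) · 1/(1-x^15) · 1/(1-x^20). Case on j = number of 20-cent coins (j = 0..6); remainder r = 120 - 20j is made from {1,15} in ⌊r/15⌋+1 ways. r = 120, 100, 80, 60, 40, 20, 0 → 9 + 7 + 6 + 5 + 3 + 2 + 1 = 33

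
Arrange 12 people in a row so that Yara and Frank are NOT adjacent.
Total - adjacent = 12! - (12-1)!×2 = 479001600 - 79833600 = 399168000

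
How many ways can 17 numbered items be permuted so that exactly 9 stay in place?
Choose the 9 fixed points C(17,9) = 24310, derange the rest: !8 = Σ_{j=0}^{8} (-1)^j·8!/j! = 40320 - 40320 + 20160 - 6720 + 1680 - 336 + 56 - 8 + 1 = 14833. Product = 24310 × 14833 = 360590230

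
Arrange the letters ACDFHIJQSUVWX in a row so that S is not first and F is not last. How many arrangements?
By inclusion-exclusion: 13! - 2×(13-1)! + (13-2)! = 6227020800 - 958003200 + 39916800 = 5308934400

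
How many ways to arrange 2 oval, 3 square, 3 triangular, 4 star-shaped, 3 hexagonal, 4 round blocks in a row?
19! / (2! × 3! × 3! × 4! × 3! × 4!) = 488864376000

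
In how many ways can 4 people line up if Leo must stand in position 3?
Fix one position: (4-1)! = 6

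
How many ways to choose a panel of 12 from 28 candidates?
C(28,12) = 28!/(12!×16!) = 30421755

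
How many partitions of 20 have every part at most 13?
Let r_j(i) = number of partitions of i into parts ≤ j, for i = 0..20. r_1(i) = 1 for all i; r_j(i) = r_{j-1}(i) + r_j(i-j). Rows j = 2..13: ≤2: 1 1 2 2 3 3 4 4 5 5 6 6 7 7 8 8 9 9 10 10 11; ≤3: 1 1 2 3 4 5 7 8 10 12 14 16 19 21 24 27 30 33 37 40 44; ≤4: 1 1 2 3 5 6 9 11 15 18 23 27 34 39 47 54 64 72 84 94 108; ≤5: 1 1 2 3 5 7 10 13 18 23 30 37 47 57 70 84 101 119 141 164 192; ≤6: 1 1 2 3 5 7 11 14 20 26 35 44 58 71 90 110 136 163 199 235 282; ≤7: 1 1 2 3 5 7 11 15 21 28 38 49 65 82 105 131 164 201 248 300 364; ≤8: 1 1 2 3 5 7 11 15 22 29 40 52 70 89 116 146 186 230 288 352 434; ≤9: 1 1 2 3 5 7 11 15 22 30 41 54 73 94 123 157 201 252 318 393 488; ≤10: 1 1 2 3 5 7 11 15 22 30 42 55 75 97 128 164 212 267 340 423 530; ≤11: 1 1 2 3 5 7 11 15 22 30 42 56 76 99 131 169 219 278 355 445 560; ≤12: 1 1 2 3 5 7 11 15 22 30 42 56 77 100 133 172 224 285 366 460 582; ≤13: 1 1 2 3 5 7 11 15 22 30 42 56 77 101 134 174 227 290 373 471 597. r_13(20) = 597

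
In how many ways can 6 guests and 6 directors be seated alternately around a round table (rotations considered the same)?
Fix one of the guests: (6-1)! ways for the remaining guests, × 6! ways for the directors = 120 × 720 = 86400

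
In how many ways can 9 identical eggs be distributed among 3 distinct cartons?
C(9+3-1, 3-1) = C(11, 2) = 55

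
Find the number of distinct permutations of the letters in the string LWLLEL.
6! / (1! × 1! × 4!) = 30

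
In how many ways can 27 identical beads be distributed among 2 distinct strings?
C(27+2-1, 2-1) = C(28, 1) = 28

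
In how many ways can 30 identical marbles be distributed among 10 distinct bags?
C(30+10-1, 10-1) = C(39, 9) = 211915132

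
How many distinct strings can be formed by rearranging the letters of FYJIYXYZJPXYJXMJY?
17! / (1! × 1! × 1! × 1! × 1! × 5! × 3! × 4!) = 20583763200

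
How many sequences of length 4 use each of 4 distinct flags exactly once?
4! = 24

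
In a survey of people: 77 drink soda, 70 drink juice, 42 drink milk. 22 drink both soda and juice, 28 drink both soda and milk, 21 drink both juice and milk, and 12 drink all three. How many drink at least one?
|A∪B∪C| = 77+70+42-22-28-21+12 = 130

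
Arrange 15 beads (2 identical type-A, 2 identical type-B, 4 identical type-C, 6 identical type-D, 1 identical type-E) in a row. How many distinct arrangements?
15! / (2! × 2! × 4! × 6! × 1!) = 18918900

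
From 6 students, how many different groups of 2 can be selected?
C(6,2) = 6!/(2!×4!) = 15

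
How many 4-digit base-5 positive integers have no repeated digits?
First digit: 4 choices (nonzero). Then descending: 4 × 4 × 3 × 2 = 96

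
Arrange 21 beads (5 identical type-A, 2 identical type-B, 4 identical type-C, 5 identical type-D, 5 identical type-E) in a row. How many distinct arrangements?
21! / (5! × 2! × 4! × 5! × 5!) = 615969113760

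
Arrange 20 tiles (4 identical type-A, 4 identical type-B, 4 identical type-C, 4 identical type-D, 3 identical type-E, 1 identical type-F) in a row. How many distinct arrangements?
20! / (4! × 4! × 4! × 4! × 3! × 1!) = 1222160940000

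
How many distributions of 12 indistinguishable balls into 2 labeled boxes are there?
C(12+2-1, 2-1) = C(13, 1) = 13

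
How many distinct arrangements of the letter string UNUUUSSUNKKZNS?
14! / (5! × 2! × 3! × 1! × 3!) = 10090080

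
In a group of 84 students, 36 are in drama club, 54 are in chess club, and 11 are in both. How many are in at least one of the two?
|A∪B| = |A| + |B| - |A∩B| = 36 + 54 - 11 = 79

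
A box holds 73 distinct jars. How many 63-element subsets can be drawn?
C(73,63) = 73!/(63!×10!) = 621324937376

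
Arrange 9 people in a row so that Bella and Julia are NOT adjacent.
Total - adjacent = 9! - (9-1)!×2 = 362880 - 80640 = 282240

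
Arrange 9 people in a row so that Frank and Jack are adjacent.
Treat as block: (9-1)! × 2! = 40320 × 2 = 80640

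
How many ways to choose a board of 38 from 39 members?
C(39,38) = 39!/(38!×1!) = 39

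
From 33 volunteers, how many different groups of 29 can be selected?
C(33,29) = 33!/(29!×4!) = 40920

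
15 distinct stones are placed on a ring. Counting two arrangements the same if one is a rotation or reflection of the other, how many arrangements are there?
(15-1)!/2 = 87178291200/2 = 43589145600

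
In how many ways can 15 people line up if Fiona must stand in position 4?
Fix one position: (15-1)! = 87178291200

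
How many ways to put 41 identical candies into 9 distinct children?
C(41+9-1, 9-1) = C(49, 8) = 450978066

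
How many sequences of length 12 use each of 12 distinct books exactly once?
12! = 479001600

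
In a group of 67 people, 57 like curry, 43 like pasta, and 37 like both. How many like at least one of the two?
|A∪B| = |A| + |B| - |A∩B| = 57 + 43 - 37 = 63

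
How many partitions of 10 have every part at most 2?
Let r_j(i) = number of partitions of i into parts ≤ j, for i = 0..10. r_1(i) = 1 for all i; r_j(i) = r_{j-1}(i) + r_j(i-j). Rows j = 2..2: ≤2: 1 1 2 2 3 3 4 4 5 5 6. r_2(10) = 6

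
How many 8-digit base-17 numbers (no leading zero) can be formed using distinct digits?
First digit: 16 choices (nonzero). Then descending: 16 × 16 × 15 × 14 × 13 × 12 × 11 × 10 = 922521600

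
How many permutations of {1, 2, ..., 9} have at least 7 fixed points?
Exactly j fixed points: C(9,j)·!(9-j); sum over j ≥ 7 (derangement numbers via !m = (m-1)·(!(m-1) + !(m-2)): !0..!2 = 1, 0, 1). Σ_{j=7}^{9} C(9,j)·!(9-j) = C(9,7)·!2 + C(9,8)·!1 + C(9,9)·!0 = 36·1 + 9·0 + 1·1 = 37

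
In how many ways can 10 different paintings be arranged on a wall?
10! = 3628800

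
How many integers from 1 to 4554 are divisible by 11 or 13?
⌊4554/11⌋ + ⌊4554/13⌋ - ⌊4554/143⌋ = 414 + 350 - 31 = 733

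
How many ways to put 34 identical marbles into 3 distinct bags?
C(34+3-1, 3-1) = C(36, 2) = 630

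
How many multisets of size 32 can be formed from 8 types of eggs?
C(32+8-1, 8-1) = C(39, 7) = 15380937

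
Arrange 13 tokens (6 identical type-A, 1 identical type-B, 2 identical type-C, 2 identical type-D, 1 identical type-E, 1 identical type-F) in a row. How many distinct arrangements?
13! / (6! × 1! × 2! × 2! × 1! × 1!) = 2162160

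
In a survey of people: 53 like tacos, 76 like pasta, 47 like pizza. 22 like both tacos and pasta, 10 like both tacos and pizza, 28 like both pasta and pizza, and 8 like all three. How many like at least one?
|A∪B∪C| = 53+76+47-22-10-28+8 = 124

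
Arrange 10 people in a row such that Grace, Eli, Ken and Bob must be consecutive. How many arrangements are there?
Treat the 4 as one block: (10-4+1)! × 4! = 5040 × 24 = 120960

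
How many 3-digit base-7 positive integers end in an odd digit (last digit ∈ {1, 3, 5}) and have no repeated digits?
Last∈{1,3,5}. Last=0: 0. Last nonzero: 3×5×P(5,1) = 75. Total = 75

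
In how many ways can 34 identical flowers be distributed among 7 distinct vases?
C(34+7-1, 7-1) = C(40, 6) = 3838380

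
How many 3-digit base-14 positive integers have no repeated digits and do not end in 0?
Last digit: 13 nonzero choices. First digit: 12 (nonzero, ≠last). Middle 1: P(12,1) = 12. Total = 1872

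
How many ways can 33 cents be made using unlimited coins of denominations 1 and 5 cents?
Coefficient of x^33 in 1/(1-x^1) · 1/(1-x^5). Use j coins of 5 for j = 0..⌊33/5⌋ = 6, the rest in 1s: 6 + 1 = 7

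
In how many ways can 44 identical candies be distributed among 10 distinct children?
C(44+10-1, 10-1) = C(53, 9) = 4431613550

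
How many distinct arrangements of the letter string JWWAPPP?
7! / (3! × 1! × 1! × 2!) = 420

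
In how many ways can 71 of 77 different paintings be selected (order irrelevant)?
C(77,71) = 77!/(71!×6!) = 237093780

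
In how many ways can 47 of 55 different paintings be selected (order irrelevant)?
C(55,47) = 55!/(47!×8!) = 1217566350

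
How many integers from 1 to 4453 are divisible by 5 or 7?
⌊4453/5⌋ + ⌊4453/7⌋ - ⌊4453/35⌋ = 890 + 636 - 127 = 1399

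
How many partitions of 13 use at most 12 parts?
By conjugation, equals partitions of 13 into parts ≤ 12. Let r_j(i) = number of partitions of i into parts ≤ j, for i = 0..13. r_1(i) = 1 for all i; r_j(i) = r_{j-1}(i) + r_j(i-j). Rows j = 2..12: ≤2: 1 1 2 2 3 3 4 4 5 5 6 6 7 7; ≤3: 1 1 2 3 4 5 7 8 10 12 14 16 19 21; ≤4: 1 1 2 3 5 6 9 11 15 18 23 27 34 39; ≤5: 1 1 2 3 5 7 10 13 18 23 30 37 47 57; ≤6: 1 1 2 3 5 7 11 14 20 26 35 44 58 71; ≤7: 1 1 2 3 5 7 11 15 21 28 38 49 65 82; ≤8: 1 1 2 3 5 7 11 15 22 29 40 52 70 89; ≤9: 1 1 2 3 5 7 11 15 22 30 41 54 73 94; ≤10: 1 1 2 3 5 7 11 15 22 30 42 55 75 97; ≤11: 1 1 2 3 5 7 11 15 22 30 42 56 76 99; ≤12: 1 1 2 3 5 7 11 15 22 30 42 56 77 100. r_12(13) = 100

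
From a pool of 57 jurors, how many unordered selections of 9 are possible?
C(57,9) = 57!/(9!×48!) = 8996462475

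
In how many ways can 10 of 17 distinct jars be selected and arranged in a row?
P(17,10) = 17!/(17-10)! = 70572902400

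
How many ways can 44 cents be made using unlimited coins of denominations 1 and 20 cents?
Coefficient of x^44 in 1/(1-x^1) · 1/(1-x^20). Use j coins of 20 for j = 0..⌊44/20⌋ = 2, the rest in 1s: 2 + 1 = 3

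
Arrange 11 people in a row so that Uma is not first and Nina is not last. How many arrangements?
By inclusion-exclusion: 11! - 2×(11-1)! + (11-2)! = 39916800 - 7257600 + 362880 = 33022080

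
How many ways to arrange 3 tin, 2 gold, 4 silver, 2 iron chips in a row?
11! / (3! × 2! × 4! × 2!) = 69300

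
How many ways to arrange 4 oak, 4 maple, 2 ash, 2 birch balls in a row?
12! / (4! × 4! × 2! × 2!) = 207900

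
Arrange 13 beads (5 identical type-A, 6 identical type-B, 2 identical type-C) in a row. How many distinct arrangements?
13! / (5! × 6! × 2!) = 36036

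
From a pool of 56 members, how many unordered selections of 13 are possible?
C(56,13) = 56!/(13!×43!) = 1889912732400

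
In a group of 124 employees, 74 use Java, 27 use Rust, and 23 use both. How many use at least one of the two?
|A∪B| = |A| + |B| - |A∩B| = 74 + 27 - 23 = 78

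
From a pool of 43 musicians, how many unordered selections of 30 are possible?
C(43,30) = 43!/(30!×13!) = 36576848168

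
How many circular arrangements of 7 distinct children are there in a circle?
Circular: fix one position, arrange the rest. (7-1)! = 720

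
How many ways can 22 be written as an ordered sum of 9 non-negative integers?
C(22+9-1, 9-1) = C(30, 8) = 5852925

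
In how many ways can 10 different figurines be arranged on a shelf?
10! = 3628800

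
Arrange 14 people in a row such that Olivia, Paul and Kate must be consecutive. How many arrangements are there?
Treat the 3 as one block: (14-3+1)! × 3! = 479001600 × 6 = 2874009600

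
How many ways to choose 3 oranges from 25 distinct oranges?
C(25,3) = 25!/(3!×22!) = 2300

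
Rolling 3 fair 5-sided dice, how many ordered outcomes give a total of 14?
Coefficient of x^14 in (x + x² + ... + x^5)^3. By inclusion-exclusion on dice exceeding 5: Σ_j (-1)^j C(3,j)·C(14-1-5j, 2) = C(3,0)·C(13,2) - C(3,1)·C(8,2) + C(3,2)·C(3,2) = 1·78 - 3·28 + 3·3 = 3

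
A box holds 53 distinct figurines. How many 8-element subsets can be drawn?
C(53,8) = 53!/(8!×45!) = 886322710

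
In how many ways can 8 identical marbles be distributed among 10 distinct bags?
C(8+10-1, 10-1) = C(17, 9) = 24310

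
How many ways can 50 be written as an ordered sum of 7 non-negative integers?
C(50+7-1, 7-1) = C(56, 6) = 32468436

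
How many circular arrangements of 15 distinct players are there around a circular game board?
Circular: fix one position, arrange the rest. (15-1)! = 87178291200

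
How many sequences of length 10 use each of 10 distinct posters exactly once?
10! = 3628800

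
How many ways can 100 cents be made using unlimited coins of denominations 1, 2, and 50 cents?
Coefficient of x^100 in 1/(1-x^1) · 1/(1-x^2) · 1/(1-x^50). Case on j = number of 50-cent coins (j = 0..2); remainder r = 100 - 50j is made from {1,2} in ⌊r/2⌋+1 ways. r = 100, 50, 0 → 51 + 26 + 1 = 78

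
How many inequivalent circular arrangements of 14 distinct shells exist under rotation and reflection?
(14-1)!/2 = 6227020800/2 = 3113510400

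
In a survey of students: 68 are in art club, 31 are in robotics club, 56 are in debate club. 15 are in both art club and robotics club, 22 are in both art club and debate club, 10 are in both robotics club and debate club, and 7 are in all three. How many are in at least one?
|A∪B∪C| = 68+31+56-15-22-10+7 = 115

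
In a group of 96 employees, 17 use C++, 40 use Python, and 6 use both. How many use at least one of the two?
|A∪B| = |A| + |B| - |A∩B| = 17 + 40 - 6 = 51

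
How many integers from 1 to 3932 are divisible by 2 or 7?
⌊3932/2⌋ + ⌊3932/7⌋ - ⌊3932/14⌋ = 1966 + 561 - 280 = 2247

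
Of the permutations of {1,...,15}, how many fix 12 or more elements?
Exactly j fixed points: C(15,j)·!(15-j); sum over j ≥ 12 (derangement numbers via !m = (m-1)·(!(m-1) + !(m-2)): !0..!3 = 1, 0, 1, 2). Σ_{j=12}^{15} C(15,j)·!(15-j) = C(15,12)·!3 + C(15,13)·!2 + C(15,14)·!1 + C(15,15)·!0 = 455·2 + 105·1 + 15·0 + 1·1 = 1016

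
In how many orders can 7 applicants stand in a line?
7! = 5040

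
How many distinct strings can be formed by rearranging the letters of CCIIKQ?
6! / (2! × 2! × 1! × 1!) = 180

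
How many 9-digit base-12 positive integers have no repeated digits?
First digit: 11 choices (nonzero). Then descending: 11 × 11 × 10 × 9 × 8 × 7 × 6 × 5 × 4 = 73180800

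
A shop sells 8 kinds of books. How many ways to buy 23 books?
C(23+8-1, 8-1) = C(30, 7) = 2035800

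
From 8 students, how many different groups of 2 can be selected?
C(8,2) = 8!/(2!×6!) = 28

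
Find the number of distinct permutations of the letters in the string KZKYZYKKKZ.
10! / (5! × 3! × 2!) = 2520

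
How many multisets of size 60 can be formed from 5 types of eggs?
C(60+5-1, 5-1) = C(64, 4) = 635376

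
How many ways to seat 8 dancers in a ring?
Circular: fix one position, arrange the rest. (8-1)! = 5040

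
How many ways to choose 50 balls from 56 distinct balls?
C(56,50) = 56!/(50!×6!) = 32468436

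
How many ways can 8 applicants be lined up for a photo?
8! = 40320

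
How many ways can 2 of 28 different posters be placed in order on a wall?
P(28,2) = 28!/(28-2)! = 756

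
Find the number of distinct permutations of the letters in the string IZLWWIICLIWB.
12! / (4! × 1! × 1! × 2! × 3! × 1!) = 1663200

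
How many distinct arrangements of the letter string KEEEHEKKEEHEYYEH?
16! / (3! × 2! × 8! × 3!) = 7207200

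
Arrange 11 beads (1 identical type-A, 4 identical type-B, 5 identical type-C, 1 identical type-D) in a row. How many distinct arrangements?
11! / (1! × 4! × 5! × 1!) = 13860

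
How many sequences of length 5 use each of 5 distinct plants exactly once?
5! = 120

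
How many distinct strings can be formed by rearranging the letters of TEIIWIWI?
8! / (2! × 1! × 1! × 4!) = 840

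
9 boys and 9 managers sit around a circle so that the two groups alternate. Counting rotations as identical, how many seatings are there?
Fix one of the boys: (9-1)! ways for the remaining boys, × 9! ways for the managers = 40320 × 362880 = 14631321600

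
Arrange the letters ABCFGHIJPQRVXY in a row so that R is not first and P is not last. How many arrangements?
By inclusion-exclusion: 14! - 2×(14-1)! + (14-2)! = 87178291200 - 12454041600 + 479001600 = 75203251200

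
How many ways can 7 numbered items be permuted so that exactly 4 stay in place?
Choose the 4 fixed points C(7,4) = 35, derange the rest: !3 = Σ_{j=0}^{3} (-1)^j·3!/j! = 6 - 6 + 3 - 1 = 2. Product = 35 × 2 = 70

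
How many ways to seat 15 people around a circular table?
Circular: fix one position, arrange the rest. (15-1)! = 87178291200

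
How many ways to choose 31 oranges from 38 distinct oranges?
C(38,31) = 38!/(31!×7!) = 12620256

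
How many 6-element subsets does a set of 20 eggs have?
C(20,6) = 20!/(6!×14!) = 38760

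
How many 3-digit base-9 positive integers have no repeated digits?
First digit: 8 choices (nonzero). Then descending: 8 × 8 × 7 = 448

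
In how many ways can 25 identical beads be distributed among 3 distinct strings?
C(25+3-1, 3-1) = C(27, 2) = 351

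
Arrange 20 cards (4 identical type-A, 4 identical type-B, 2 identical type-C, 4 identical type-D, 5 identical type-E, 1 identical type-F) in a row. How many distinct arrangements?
20! / (4! × 4! × 2! × 4! × 5! × 1!) = 733296564000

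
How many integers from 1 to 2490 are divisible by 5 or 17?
⌊2490/5⌋ + ⌊2490/17⌋ - ⌊2490/85⌋ = 498 + 146 - 29 = 615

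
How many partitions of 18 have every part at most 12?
Let r_j(i) = number of partitions of i into parts ≤ j, for i = 0..18. r_1(i) = 1 for all i; r_j(i) = r_{j-1}(i) + r_j(i-j). Rows j = 2..12: ≤2: 1 1 2 2 3 3 4 4 5 5 6 6 7 7 8 8 9 9 10; ≤3: 1 1 2 3 4 5 7 8 10 12 14 16 19 21 24 27 30 33 37; ≤4: 1 1 2 3 5 6 9 11 15 18 23 27 34 39 47 54 64 72 84; ≤5: 1 1 2 3 5 7 10 13 18 23 30 37 47 57 70 84 101 119 141; ≤6: 1 1 2 3 5 7 11 14 20 26 35 44 58 71 90 110 136 163 199; ≤7: 1 1 2 3 5 7 11 15 21 28 38 49 65 82 105 131 164 201 248; ≤8: 1 1 2 3 5 7 11 15 22 29 40 52 70 89 116 146 186 230 288; ≤9: 1 1 2 3 5 7 11 15 22 30 41 54 73 94 123 157 201 252 318; ≤10: 1 1 2 3 5 7 11 15 22 30 42 55 75 97 128 164 212 267 340; ≤11: 1 1 2 3 5 7 11 15 22 30 42 56 76 99 131 169 219 278 355; ≤12: 1 1 2 3 5 7 11 15 22 30 42 56 77 100 133 172 224 285 366. r_12(18) = 366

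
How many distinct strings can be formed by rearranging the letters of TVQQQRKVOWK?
11! / (1! × 2! × 1! × 3! × 1! × 1! × 2!) = 1663200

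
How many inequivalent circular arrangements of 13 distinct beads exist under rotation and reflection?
(13-1)!/2 = 479001600/2 = 239500800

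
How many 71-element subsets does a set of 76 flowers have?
C(76,71) = 76!/(71!×5!) = 18474840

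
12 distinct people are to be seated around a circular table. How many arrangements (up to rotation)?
Circular: fix one position, arrange the rest. (12-1)! = 39916800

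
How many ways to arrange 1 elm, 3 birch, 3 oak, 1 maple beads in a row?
8! / (1! × 3! × 3! × 1!) = 1120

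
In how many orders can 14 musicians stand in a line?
14! = 87178291200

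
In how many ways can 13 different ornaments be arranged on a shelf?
13! = 6227020800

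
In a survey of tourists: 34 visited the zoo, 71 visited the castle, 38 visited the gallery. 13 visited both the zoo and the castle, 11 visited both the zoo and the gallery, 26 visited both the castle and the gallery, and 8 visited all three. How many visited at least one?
|A∪B∪C| = 34+71+38-13-11-26+8 = 101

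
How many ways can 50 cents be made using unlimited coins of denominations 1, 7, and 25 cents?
Coefficient of x^50 in 1/(1-x^1) · 1/(1-x^7) · 1/(1-x^25). Case on j = number of 25-cent coins (j = 0..2); remainder r = 50 - 25j is made from {1,7} in ⌊r/7⌋+1 ways. r = 50, 25, 0 → 8 + 4 + 1 = 13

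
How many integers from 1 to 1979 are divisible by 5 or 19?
⌊1979/5⌋ + ⌊1979/19⌋ - ⌊1979/95⌋ = 395 + 104 - 20 = 479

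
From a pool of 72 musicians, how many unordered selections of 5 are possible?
C(72,5) = 72!/(5!×67!) = 13991544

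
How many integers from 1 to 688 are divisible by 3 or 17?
⌊688/3⌋ + ⌊688/17⌋ - ⌊688/51⌋ = 229 + 40 - 13 = 256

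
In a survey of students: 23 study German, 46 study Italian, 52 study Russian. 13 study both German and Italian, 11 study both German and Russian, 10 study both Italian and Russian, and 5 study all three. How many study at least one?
|A∪B∪C| = 23+46+52-13-11-10+5 = 92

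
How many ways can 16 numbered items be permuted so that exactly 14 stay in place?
Choose the 14 fixed points C(16,14) = 120, derange the rest: !2 = Σ_{j=0}^{2} (-1)^j·2!/j! = 2 - 2 + 1 = 1. Product = 120 × 1 = 120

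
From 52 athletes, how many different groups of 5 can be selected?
C(52,5) = 52!/(5!×47!) = 2598960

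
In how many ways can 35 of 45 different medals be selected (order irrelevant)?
C(45,35) = 45!/(35!×10!) = 3190187286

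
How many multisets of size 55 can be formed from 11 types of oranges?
C(55+11-1, 11-1) = C(65, 10) = 179013799328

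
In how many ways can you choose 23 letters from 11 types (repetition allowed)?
C(23+11-1, 11-1) = C(33, 10) = 92561040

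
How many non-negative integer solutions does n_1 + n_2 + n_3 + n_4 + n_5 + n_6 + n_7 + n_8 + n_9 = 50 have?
C(50+9-1, 9-1) = C(58, 8) = 1916797311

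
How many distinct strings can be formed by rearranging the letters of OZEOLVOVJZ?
10! / (1! × 2! × 3! × 2! × 1! × 1!) = 151200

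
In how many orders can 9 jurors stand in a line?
9! = 362880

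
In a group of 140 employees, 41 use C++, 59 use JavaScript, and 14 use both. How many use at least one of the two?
|A∪B| = |A| + |B| - |A∩B| = 41 + 59 - 14 = 86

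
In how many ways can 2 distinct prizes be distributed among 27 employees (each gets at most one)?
P(27,2) = 27!/(27-2)! = 702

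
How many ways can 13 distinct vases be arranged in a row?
13! = 6227020800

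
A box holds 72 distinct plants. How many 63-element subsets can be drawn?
C(72,63) = 72!/(63!×9!) = 85113005120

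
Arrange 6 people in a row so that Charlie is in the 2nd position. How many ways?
Fix one position: (6-1)! = 120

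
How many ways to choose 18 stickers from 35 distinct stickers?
C(35,18) = 35!/(18!×17!) = 4537567650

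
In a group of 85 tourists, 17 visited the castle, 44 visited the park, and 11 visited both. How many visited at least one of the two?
|A∪B| = |A| + |B| - |A∩B| = 17 + 44 - 11 = 50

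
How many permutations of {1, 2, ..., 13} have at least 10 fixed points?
Exactly j fixed points: C(13,j)·!(13-j); sum over j ≥ 10 (derangement numbers via !m = (m-1)·(!(m-1) + !(m-2)): !0..!3 = 1, 0, 1, 2). Σ_{j=10}^{13} C(13,j)·!(13-j) = C(13,10)·!3 + C(13,11)·!2 + C(13,12)·!1 + C(13,13)·!0 = 286·2 + 78·1 + 13·0 + 1·1 = 651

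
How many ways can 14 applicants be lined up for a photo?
14! = 87178291200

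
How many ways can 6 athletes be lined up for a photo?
6! = 720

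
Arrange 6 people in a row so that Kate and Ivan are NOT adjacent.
Total - adjacent = 6! - (6-1)!×2 = 720 - 240 = 480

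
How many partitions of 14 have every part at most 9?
Let r_j(i) = number of partitions of i into parts ≤ j, for i = 0..14. r_1(i) = 1 for all i; r_j(i) = r_{j-1}(i) + r_j(i-j). Rows j = 2..9: ≤2: 1 1 2 2 3 3 4 4 5 5 6 6 7 7 8; ≤3: 1 1 2 3 4 5 7 8 10 12 14 16 19 21 24; ≤4: 1 1 2 3 5 6 9 11 15 18 23 27 34 39 47; ≤5: 1 1 2 3 5 7 10 13 18 23 30 37 47 57 70; ≤6: 1 1 2 3 5 7 11 14 20 26 35 44 58 71 90; ≤7: 1 1 2 3 5 7 11 15 21 28 38 49 65 82 105; ≤8: 1 1 2 3 5 7 11 15 22 29 40 52 70 89 116; ≤9: 1 1 2 3 5 7 11 15 22 30 41 54 73 94 123. r_9(14) = 123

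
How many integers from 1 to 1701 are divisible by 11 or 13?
⌊1701/11⌋ + ⌊1701/13⌋ - ⌊1701/143⌋ = 154 + 130 - 11 = 273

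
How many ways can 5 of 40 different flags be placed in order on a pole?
P(40,5) = 40!/(40-5)! = 78960960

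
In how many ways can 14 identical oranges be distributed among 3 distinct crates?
C(14+3-1, 3-1) = C(16, 2) = 120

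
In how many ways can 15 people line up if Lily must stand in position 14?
Fix one position: (15-1)! = 87178291200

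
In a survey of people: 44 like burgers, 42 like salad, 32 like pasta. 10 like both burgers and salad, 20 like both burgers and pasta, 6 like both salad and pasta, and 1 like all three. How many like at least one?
|A∪B∪C| = 44+42+32-10-20-6+1 = 83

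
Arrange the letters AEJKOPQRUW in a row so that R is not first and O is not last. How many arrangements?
By inclusion-exclusion: 10! - 2×(10-1)! + (10-2)! = 3628800 - 725760 + 40320 = 2943360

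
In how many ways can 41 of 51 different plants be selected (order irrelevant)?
C(51,41) = 51!/(41!×10!) = 12777711870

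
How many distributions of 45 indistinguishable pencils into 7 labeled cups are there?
C(45+7-1, 7-1) = C(51, 6) = 18009460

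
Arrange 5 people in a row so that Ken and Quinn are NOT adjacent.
Total - adjacent = 5! - (5-1)!×2 = 120 - 48 = 72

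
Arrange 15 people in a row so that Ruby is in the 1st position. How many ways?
Fix one position: (15-1)! = 87178291200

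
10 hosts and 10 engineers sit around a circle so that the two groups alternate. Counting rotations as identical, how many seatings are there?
Fix one of the hosts: (10-1)! ways for the remaining hosts, × 10! ways for the engineers = 362880 × 3628800 = 1316818944000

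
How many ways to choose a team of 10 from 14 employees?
C(14,10) = 14!/(10!×4!) = 1001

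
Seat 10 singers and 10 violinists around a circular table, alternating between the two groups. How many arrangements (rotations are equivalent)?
Fix one of the singers: (10-1)! ways for the remaining singers, × 10! ways for the violinists = 362880 × 3628800 = 1316818944000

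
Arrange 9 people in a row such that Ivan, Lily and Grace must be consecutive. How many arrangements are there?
Treat the 3 as one block: (9-3+1)! × 3! = 5040 × 6 = 30240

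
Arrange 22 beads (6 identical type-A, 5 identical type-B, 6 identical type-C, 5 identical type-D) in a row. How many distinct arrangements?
22! / (6! × 5! × 6! × 5!) = 150570227808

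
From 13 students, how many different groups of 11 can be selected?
C(13,11) = 13!/(11!×2!) = 78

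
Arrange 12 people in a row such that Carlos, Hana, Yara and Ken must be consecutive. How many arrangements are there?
Treat the 4 as one block: (12-4+1)! × 4! = 362880 × 24 = 8709120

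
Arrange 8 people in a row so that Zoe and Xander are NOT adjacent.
Total - adjacent = 8! - (8-1)!×2 = 40320 - 10080 = 30240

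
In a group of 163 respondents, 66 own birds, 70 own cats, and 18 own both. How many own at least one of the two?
|A∪B| = |A| + |B| - |A∩B| = 66 + 70 - 18 = 118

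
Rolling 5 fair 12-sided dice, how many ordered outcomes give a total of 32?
Coefficient of x^32 in (x + x² + ... + x^12)^5. By inclusion-exclusion on dice exceeding 12: Σ_j (-1)^j C(5,j)·C(32-1-12j, 4) = C(5,0)·C(31,4) - C(5,1)·C(19,4) + C(5,2)·C(7,4) = 1·31465 - 5·3876 + 10·35 = 12435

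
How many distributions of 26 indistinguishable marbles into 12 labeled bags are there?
C(26+12-1, 12-1) = C(37, 11) = 854992152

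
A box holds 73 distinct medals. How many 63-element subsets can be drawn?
C(73,63) = 73!/(63!×10!) = 621324937376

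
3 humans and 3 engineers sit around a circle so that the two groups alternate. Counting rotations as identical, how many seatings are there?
Fix one of the humans: (3-1)! ways for the remaining humans, × 3! ways for the engineers = 2 × 6 = 12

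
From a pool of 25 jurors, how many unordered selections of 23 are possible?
C(25,23) = 25!/(23!×2!) = 300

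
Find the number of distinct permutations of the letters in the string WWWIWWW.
7! / (1! × 6!) = 7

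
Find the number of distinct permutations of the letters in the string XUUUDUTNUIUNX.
13! / (6! × 1! × 1! × 2! × 2! × 1!) = 2162160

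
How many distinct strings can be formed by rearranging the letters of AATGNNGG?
8! / (2! × 2! × 3! × 1!) = 1680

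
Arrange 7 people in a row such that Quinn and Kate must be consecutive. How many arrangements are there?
Treat the 2 as one block: (7-2+1)! × 2! = 720 × 2 = 1440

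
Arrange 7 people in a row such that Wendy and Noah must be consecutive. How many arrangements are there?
Treat the 2 as one block: (7-2+1)! × 2! = 720 × 2 = 1440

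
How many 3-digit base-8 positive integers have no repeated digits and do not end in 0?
Last digit: 7 nonzero choices. First digit: 6 (nonzero, ≠last). Middle 1: P(6,1) = 6. Total = 252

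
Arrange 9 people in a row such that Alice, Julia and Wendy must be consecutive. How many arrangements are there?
Treat the 3 as one block: (9-3+1)! × 3! = 5040 × 6 = 30240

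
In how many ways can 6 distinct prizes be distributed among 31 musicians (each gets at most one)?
P(31,6) = 31!/(31-6)! = 530122320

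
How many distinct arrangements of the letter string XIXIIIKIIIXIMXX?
15! / (5! × 1! × 8! × 1!) = 270270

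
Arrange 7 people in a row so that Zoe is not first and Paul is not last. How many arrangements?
By inclusion-exclusion: 7! - 2×(7-1)! + (7-2)! = 5040 - 1440 + 120 = 3720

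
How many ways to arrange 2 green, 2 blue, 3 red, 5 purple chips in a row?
12! / (2! × 2! × 3! × 5!) = 166320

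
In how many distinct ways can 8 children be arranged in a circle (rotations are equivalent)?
Circular: fix one position, arrange the rest. (8-1)! = 5040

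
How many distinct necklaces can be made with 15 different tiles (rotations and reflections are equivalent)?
(15-1)!/2 = 87178291200/2 = 43589145600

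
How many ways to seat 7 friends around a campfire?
Circular: fix one position, arrange the rest. (7-1)! = 720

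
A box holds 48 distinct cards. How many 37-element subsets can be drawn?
C(48,37) = 48!/(37!×11!) = 22595200368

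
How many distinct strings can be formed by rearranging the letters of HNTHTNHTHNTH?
12! / (5! × 3! × 4!) = 27720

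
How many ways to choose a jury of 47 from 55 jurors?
C(55,47) = 55!/(47!×8!) = 1217566350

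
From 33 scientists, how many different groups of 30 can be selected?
C(33,30) = 33!/(30!×3!) = 5456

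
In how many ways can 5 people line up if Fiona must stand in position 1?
Fix one position: (5-1)! = 24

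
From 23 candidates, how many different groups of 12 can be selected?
C(23,12) = 23!/(12!×11!) = 1352078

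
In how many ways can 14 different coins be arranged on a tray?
14! = 87178291200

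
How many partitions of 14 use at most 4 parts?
By conjugation, equals partitions of 14 into parts ≤ 4. Let r_j(i) = number of partitions of i into parts ≤ j, for i = 0..14. r_1(i) = 1 for all i; r_j(i) = r_{j-1}(i) + r_j(i-j). Rows j = 2..4: ≤2: 1 1 2 2 3 3 4 4 5 5 6 6 7 7 8; ≤3: 1 1 2 3 4 5 7 8 10 12 14 16 19 21 24; ≤4: 1 1 2 3 5 6 9 11 15 18 23 27 34 39 47. r_4(14) = 47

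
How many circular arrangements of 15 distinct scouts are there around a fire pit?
Circular: fix one position, arrange the rest. (15-1)! = 87178291200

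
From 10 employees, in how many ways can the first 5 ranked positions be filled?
P(10,5) = 10!/(10-5)! = 30240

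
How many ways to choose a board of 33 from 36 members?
C(36,33) = 36!/(33!×3!) = 7140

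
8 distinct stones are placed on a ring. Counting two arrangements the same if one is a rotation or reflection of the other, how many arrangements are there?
(8-1)!/2 = 5040/2 = 2520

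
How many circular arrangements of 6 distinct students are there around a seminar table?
Circular: fix one position, arrange the rest. (6-1)! = 120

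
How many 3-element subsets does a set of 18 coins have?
C(18,3) = 18!/(3!×15!) = 816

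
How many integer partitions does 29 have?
Pentagonal recurrence p(n) = p(n-1) + p(n-2) - p(n-5) - p(n-7) + p(n-12) + p(n-15) - ... gives p(0..28) = 1, 1, 2, 3, 5, 7, 11, 15, 22, 30, 42, 56, 77, 101, 135, 176, 231, 297, 385, 490, 627, 792, 1002, 1255, 1575, 1958, 2436, 3010, 3718. p(29) = p(28) + p(27) - p(24) - p(22) + p(17) + p(14) - p(7) - p(3) = 3718 + 3010 - 1575 - 1002 + 297 + 135 - 15 - 3 = 4565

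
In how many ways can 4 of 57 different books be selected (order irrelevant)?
C(57,4) = 57!/(4!×53!) = 395010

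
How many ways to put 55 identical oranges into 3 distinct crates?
C(55+3-1, 3-1) = C(57, 2) = 1596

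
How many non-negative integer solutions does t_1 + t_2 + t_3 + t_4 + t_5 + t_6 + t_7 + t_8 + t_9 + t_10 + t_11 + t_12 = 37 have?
C(37+12-1, 12-1) = C(48, 11) = 22595200368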